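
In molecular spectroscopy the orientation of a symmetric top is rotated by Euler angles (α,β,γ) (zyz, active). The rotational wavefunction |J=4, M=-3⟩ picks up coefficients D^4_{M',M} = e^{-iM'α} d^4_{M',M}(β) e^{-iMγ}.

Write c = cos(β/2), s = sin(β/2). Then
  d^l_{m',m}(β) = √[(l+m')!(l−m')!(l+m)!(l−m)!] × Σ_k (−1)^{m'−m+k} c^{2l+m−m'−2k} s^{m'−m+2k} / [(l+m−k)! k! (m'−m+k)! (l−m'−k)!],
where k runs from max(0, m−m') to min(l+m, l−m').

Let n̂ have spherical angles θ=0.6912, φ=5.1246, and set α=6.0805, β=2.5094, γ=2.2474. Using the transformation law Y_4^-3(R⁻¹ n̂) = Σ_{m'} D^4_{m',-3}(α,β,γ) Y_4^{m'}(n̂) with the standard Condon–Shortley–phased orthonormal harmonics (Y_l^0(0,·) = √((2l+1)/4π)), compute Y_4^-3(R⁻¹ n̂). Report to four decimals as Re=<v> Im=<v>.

Need the full column D^4_{m',-3} for m'=−4..4 at α=6.0805, β=2.5094, γ=2.2474.
cos(β/2)=0.310859, sin(β/2)=0.950456
d^4_{-4,-3}: single k=1 term ⇒ +0.000754;  D = +0.000708-0.000260i
d^4_{-3,-3}: k∈[0..1] ⇒ +0.000087 -0.005706 = -0.005619;  D = -0.005557+0.000834i
d^4_{-2,-3}: k∈[0..1] ⇒ -0.000998 +0.027977 = +0.026979;  D = +0.026940+0.001447i
d^4_{-1,-3}: k∈[0..1] ⇒ +0.006470 -0.100809 = -0.094339;  D = -0.091257-0.023918i
d^4_{0,-3}: k∈[0..1] ⇒ -0.029490 +0.275685 = +0.246195;  D = +0.220711+0.109080i
d^4_{1,-3}: k∈[0..1] ⇒ +0.100809 -0.565443 = -0.464634;  D = -0.366572-0.285498i
d^4_{2,-3}: k∈[0..1] ⇒ -0.261538 +0.814989 = +0.553451;  D = +0.359249+0.421008i
d^4_{3,-3}: k∈[0..1] ⇒ +0.498674 -0.665973 = -0.167299;  D = -0.080754-0.146519i
d^4_{4,-3}: single k=0 term ⇒ -0.616074;  D = -0.182674-0.588368i
Y_4^{m'}(θ=0.6912,φ=5.1246) and Σ D·Y over m':
  (+0.0007-0.0003i)·(-0.0057-0.0729i)  (-0.0056+0.0008i)·(-0.2360-0.0819i)  (+0.0269+0.0014i)·(-0.2912+0.3149i)  (-0.0913-0.0239i)·(+0.1076+0.2460i)  (+0.2207+0.1091i)·(-0.2618+0.0000i)  (-0.3666-0.2855i)·(-0.1076+0.2460i)  (+0.3592+0.4210i)·(-0.2912-0.3149i)  (-0.0808-0.1465i)·(+0.2360-0.0819i)  (-0.1827-0.5884i)·(-0.0057+0.0729i)
Y_4^-3(R⁻¹ n̂) = +0.081795-0.378442i

Re=0.0818 Im=-0.3784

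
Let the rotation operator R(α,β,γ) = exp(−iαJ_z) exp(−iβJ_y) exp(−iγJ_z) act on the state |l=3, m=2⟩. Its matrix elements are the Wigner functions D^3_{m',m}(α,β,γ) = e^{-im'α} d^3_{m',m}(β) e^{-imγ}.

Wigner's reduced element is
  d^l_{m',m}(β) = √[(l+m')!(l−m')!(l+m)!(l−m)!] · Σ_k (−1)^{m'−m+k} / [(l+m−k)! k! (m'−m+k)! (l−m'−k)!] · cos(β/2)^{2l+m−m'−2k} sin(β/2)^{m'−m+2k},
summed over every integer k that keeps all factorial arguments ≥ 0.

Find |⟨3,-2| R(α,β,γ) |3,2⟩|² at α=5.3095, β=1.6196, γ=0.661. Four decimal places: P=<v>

P=0.2598

Split into d^3_{-2,2}(β=1.6196) × two z-phases.
c=cos(1.6196/2)=0.689643, s=sin(1.6196/2)=0.724149; N=√[1·120·120·1]=120.000000
k∈{4,5} keeps every argument non-negative
  k=4: (−1)^0·120.0000/(24)·0.6896^2·0.7241^4 = +0.653930
  k=5: (−1)^1·120.0000/(120)·0.6896^0·0.7241^6 = -0.144201
d^3_{-2,2}(1.6196) = +0.653930 -0.144201 = +0.509729
|D^3_{-2,2}|² = |d^3_{-2,2}(β)|² = (+0.509729)² = 0.259824 (the z-rotation phases have unit modulus)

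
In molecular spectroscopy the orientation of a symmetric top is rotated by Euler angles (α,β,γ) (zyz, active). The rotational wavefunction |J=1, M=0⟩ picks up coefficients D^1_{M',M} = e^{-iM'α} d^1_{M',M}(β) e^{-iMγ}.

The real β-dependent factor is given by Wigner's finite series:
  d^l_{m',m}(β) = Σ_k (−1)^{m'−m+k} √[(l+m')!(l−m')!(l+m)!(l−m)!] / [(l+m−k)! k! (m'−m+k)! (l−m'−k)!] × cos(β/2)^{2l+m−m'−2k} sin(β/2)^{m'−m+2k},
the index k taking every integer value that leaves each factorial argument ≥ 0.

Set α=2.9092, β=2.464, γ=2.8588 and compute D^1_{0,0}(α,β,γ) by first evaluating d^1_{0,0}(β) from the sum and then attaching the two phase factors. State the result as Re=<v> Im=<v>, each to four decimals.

Re=-0.7791 Im=0.0000

D^1_{0,0}(2.9092,2.464,2.8588) = e^{-i·0·2.9092}·d^1_{0,0}(2.464)·e^{-i·0·2.8588}. Compute d first:
Half-angle: c=0.332352, s=0.943155. N=√(1·1·1·1)=1.000000
The bounds max(0,m−m')=0 and min(l+m,l−m')=1 give 2 terms
  k=0: (−1)^0·1.0000/(1)·0.3324^2·0.9432^0 = +0.110458
  k=1: (−1)^1·1.0000/(1)·0.3324^0·0.9432^2 = -0.889542
d^1_{0,0}(2.464) = +0.110458 -0.889542 = -0.779084
D = (+1.000000+0.000000i)·(-0.779084)·(+1.000000+0.000000i) = -0.779084+0.000000i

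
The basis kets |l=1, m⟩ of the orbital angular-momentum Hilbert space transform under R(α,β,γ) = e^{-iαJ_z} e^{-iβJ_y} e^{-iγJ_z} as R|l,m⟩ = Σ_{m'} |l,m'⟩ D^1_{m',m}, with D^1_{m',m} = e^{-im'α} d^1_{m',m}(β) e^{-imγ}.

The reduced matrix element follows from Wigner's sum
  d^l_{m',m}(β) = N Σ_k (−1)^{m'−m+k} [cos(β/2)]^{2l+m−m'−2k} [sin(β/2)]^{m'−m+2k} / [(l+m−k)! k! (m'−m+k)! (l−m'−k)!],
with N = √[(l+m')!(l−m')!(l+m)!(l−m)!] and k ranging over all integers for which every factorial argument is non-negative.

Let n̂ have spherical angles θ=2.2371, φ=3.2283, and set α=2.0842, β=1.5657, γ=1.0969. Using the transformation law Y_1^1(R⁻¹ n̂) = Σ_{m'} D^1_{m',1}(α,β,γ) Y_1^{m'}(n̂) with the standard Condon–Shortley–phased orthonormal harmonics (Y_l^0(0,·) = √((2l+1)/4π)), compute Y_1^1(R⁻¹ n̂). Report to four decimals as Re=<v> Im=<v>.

Need the full column D^1_{m',1} for m'=−1..1 at α=2.0842, β=1.5657, γ=1.0969.
cos(β/2)=0.708906, sin(β/2)=0.705303
d^1_{-1,1}: single k=2 term ⇒ +0.497452;  D = +0.274069+0.415144i
d^1_{0,1}: single k=1 term ⇒ +0.707098;  D = +0.322689-0.629173i
d^1_{1,1}: single k=0 term ⇒ +0.502548;  D = -0.502156+0.019849i
Y_1^{m'}(θ=2.2371,φ=3.2283) and Σ D·Y over m':
  (+0.2741+0.4151i)·(-0.2706+0.0235i)  (+0.3227-0.6292i)·(-0.3020+0.0000i)  (-0.5022+0.0198i)·(+0.2706+0.0235i)
Y_1^1(R⁻¹ n̂) = -0.317711+0.077687i

Re=-0.3177 Im=0.0777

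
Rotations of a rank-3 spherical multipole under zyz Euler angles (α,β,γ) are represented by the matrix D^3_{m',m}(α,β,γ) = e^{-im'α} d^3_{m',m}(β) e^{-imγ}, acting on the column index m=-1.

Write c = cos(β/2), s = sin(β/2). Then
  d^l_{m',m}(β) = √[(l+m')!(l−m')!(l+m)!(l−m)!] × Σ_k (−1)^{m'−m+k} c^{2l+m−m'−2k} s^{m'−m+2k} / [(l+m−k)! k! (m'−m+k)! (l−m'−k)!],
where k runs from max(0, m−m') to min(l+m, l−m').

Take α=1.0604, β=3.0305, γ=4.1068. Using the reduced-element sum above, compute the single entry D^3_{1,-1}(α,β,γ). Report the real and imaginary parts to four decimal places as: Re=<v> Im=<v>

Re=-0.9620 Im=0.0918

D^3_{1,-1}(1.0604,3.0305,4.1068) = e^{-i·1·1.0604}·d^3_{1,-1}(3.0305)·e^{-i·-1·4.1068}. Compute d first:
Half-angle: c=0.055518, s=0.998458. N=√(24·2·2·24)=48.000000
k∈{0,1,2} keeps every argument non-negative
  k=0: (−1)^2·48.0000/(8)·0.0555^4·0.9985^2 = +0.000057
  k=1: (−1)^3·48.0000/(6)·0.0555^2·0.9985^4 = -0.024506
  k=2: (−1)^4·48.0000/(48)·0.0555^0·0.9985^6 = +0.990782
d^3_{1,-1}(3.0305) = +0.000057 -0.024506 +0.990782 = +0.966333
Attach z-rotation phases: D = e^{-i(1)(1.0604)}·(+0.966333)·e^{-i(-1)(4.1068)} = -0.961958+0.091849i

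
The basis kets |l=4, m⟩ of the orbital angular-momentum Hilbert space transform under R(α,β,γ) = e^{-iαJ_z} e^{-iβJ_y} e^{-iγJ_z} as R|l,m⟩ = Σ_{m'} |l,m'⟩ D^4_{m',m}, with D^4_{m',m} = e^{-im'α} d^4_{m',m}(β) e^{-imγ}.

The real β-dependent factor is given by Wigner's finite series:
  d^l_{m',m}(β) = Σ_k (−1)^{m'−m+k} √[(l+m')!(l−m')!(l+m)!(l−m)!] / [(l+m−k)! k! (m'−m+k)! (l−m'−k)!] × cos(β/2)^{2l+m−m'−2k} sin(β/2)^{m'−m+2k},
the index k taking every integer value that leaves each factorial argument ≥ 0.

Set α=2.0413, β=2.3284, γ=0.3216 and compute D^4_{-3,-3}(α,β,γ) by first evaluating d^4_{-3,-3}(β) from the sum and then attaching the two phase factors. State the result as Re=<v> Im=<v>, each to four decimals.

D^4_{-3,-3}(2.0413,2.3284,0.3216) = e^{-i·-3·2.0413}·d^4_{-3,-3}(2.3284)·e^{-i·-3·0.3216}. Compute d first:
With c≡cos(β/2)=0.395485 and s≡sin(β/2)=0.918472, N=[1·5040·1·5040]^{1/2}=5040.000000
Admissible k: 0..1 (factorial args all ≥0)
  k=0: (−1)^0·5040.0000/(5040)·0.3955^8·0.9185^0 = +0.000598
  k=1: (−1)^1·5040.0000/(720)·0.3955^6·0.9185^2 = -0.022595
d^4_{-3,-3}(2.3284) = +0.000598 -0.022595 = -0.021997
Attach z-rotation phases: D = e^{-i(-3)(2.0413)}·(-0.021997)·e^{-i(-3)(0.3216)} = -0.015238-0.015864i

Re=-0.0152 Im=-0.0159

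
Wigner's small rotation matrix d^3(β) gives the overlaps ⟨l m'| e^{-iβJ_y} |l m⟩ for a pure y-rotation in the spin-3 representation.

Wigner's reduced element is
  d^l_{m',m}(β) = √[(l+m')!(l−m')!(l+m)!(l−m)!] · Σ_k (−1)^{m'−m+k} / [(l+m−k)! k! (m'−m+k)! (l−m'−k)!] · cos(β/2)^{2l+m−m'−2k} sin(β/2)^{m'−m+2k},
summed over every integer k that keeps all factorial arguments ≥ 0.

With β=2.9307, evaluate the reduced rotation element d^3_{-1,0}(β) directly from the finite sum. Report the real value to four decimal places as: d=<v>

d=0.3427

d^3_{-1,0}(β=2.9307) via Wigner's sum:
Half-angle: c=0.105251, s=0.994446. N=√(2·24·6·6)=41.569219
Admissible k: 1..3 (factorial args all ≥0)
  k=1: (−1)^0·41.5692/(12)·0.1053^5·0.9944^1 = +0.000044
  k=2: (−1)^1·41.5692/(4)·0.1053^3·0.9944^3 = -0.011916
  k=3: (−1)^2·41.5692/(12)·0.1053^1·0.9944^5 = +0.354587
d^3_{-1,0}(2.9307) = +0.000044 -0.011916 +0.354587 = +0.342715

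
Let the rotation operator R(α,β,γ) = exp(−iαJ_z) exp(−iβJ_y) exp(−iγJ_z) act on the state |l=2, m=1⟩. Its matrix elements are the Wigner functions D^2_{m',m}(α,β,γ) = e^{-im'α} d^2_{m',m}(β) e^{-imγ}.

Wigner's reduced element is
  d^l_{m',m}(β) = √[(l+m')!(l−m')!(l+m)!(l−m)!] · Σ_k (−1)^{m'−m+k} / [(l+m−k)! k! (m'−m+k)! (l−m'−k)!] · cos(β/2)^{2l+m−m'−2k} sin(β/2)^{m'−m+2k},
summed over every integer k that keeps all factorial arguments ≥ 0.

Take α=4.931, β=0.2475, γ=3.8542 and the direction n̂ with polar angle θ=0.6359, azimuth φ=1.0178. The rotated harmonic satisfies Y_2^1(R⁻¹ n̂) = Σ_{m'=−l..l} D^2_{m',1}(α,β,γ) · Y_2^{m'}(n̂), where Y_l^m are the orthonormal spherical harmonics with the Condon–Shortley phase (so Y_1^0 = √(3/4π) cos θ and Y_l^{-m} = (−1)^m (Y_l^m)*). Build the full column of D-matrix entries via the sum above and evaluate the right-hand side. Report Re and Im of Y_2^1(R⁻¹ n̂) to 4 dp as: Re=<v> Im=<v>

Re=-0.0995 Im=0.3717

Need the full column D^2_{m',1} for m'=−2..2 at α=4.931, β=0.2475, γ=3.8542.
cos(β/2)=0.992353, sin(β/2)=0.123434
d^2_{-2,1}: single k=3 term ⇒ +0.003733;  D = +0.003592-0.001015i
d^2_{-1,1}: k∈[2..3] ⇒ +0.045012 -0.000232 = +0.044780;  D = +0.021232+0.039426i
d^2_{0,1}: k∈[1..2] ⇒ +0.295468 -0.004571 = +0.290896;  D = -0.220110+0.190191i
d^2_{1,1}: k∈[0..1] ⇒ +0.969760 -0.045012 = +0.924748;  D = -0.741970-0.551942i
d^2_{2,1}: single k=0 term ⇒ -0.241248;  D = -0.098584+0.220186i
Y_2^{m'}(θ=0.6359,φ=1.0178) and Σ D·Y over m':
  (+0.0036-0.0010i)·(-0.0611-0.1218i)  (+0.0212+0.0394i)·(+0.1939-0.3141i)  (-0.2201+0.1902i)·(+0.2970+0.0000i)  (-0.7420-0.5519i)·(-0.1939-0.3141i)  (-0.0986+0.2202i)·(-0.0611+0.1218i)
Y_2^1(R⁻¹ n̂) = -0.099540+0.371721i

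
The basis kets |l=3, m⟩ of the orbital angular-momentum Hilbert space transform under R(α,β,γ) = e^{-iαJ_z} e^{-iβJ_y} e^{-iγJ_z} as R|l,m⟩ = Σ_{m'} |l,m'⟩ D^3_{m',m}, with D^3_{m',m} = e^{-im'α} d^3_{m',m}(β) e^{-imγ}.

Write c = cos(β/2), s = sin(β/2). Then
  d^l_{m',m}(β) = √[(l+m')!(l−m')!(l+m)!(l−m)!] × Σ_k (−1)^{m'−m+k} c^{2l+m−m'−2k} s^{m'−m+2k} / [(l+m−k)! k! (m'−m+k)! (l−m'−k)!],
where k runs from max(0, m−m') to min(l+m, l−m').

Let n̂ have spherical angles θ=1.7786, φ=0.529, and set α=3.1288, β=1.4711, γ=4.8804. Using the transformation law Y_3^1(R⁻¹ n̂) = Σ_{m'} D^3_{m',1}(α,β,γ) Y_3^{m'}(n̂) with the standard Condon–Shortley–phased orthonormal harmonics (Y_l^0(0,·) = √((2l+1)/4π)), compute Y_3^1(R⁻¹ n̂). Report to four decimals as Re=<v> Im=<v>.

Re=-0.4440 Im=-0.0307

Need the full column D^3_{m',1} for m'=−3..3 at α=3.1288, β=1.4711, γ=4.8804.
cos(β/2)=0.741462, sin(β/2)=0.670995
d^3_{-3,1}: single k=4 term ⇒ +0.431619;  D = -0.088450-0.422459i
d^3_{-2,1}: k∈[3..4] ⇒ +0.778851 -0.318923 = +0.459928;  D = +0.088485+0.451336i
d^3_{-1,1}: k∈[2..4] ⇒ +0.816479 -0.891548 +0.091267 = +0.016198;  D = -0.002913-0.015934i
d^3_{0,1}: k∈[1..3] ⇒ +0.520899 -1.279783 +0.349362 = -0.409521;  D = -0.068481-0.403755i
d^3_{1,1}: k∈[0..2] ⇒ +0.166162 -1.088639 +0.668661 = -0.253815;  D = +0.039239+0.250764i
d^3_{2,1}: k∈[0..1] ⇒ -0.475514 +0.778851 = +0.303337;  D = +0.043057+0.300266i
d^3_{3,1}: single k=0 term ⇒ +0.527035;  D = -0.068130-0.522613i
Y_3^{m'}(θ=1.7786,φ=0.529) and Σ D·Y over m':
  (-0.0885-0.4225i)·(-0.0063-0.3908i)  (+0.0885+0.4513i)·(-0.0990+0.1759i)  (-0.0029-0.0159i)·(-0.2149+0.1256i)  (-0.0685-0.4038i)·(+0.2146+0.0000i)  (+0.0392+0.2508i)·(+0.2149+0.1256i)  (+0.0431+0.3003i)·(-0.0990-0.1759i)  (-0.0681-0.5226i)·(+0.0063-0.3908i)
Y_3^1(R⁻¹ n̂) = -0.443964-0.030651i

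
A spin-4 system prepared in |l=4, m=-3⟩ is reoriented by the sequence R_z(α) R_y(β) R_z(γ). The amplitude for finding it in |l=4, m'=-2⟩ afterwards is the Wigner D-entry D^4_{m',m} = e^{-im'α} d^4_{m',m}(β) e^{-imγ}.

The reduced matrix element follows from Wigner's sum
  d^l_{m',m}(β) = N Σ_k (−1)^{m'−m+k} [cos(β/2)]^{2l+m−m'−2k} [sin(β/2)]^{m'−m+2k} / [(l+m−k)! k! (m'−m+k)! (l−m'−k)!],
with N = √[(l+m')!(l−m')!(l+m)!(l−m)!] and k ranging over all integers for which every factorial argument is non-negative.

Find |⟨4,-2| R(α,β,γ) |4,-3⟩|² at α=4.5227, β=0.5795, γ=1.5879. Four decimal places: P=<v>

First d^4_{-2,-3}(β=0.5795), then the phase factors e^{-i(-2)α} and e^{-i(-3)γ}:
Half-angle: c=0.958315, s=0.285713. N=√(2·720·1·5040)=2693.993318
k∈{0,1} keeps every argument non-negative
  k=0: (−1)^1·2693.9933/(720)·0.9583^7·0.2857^1 = -0.793510
  k=1: (−1)^2·2693.9933/(240)·0.9583^5·0.2857^3 = +0.211600
d^4_{-2,-3}(0.5795) = -0.793510 +0.211600 = -0.581910
|D^4_{-2,-3}|² = |d^4_{-2,-3}(β)|² = (-0.581910)² = 0.338619 (the z-rotation phases have unit modulus)

P=0.3386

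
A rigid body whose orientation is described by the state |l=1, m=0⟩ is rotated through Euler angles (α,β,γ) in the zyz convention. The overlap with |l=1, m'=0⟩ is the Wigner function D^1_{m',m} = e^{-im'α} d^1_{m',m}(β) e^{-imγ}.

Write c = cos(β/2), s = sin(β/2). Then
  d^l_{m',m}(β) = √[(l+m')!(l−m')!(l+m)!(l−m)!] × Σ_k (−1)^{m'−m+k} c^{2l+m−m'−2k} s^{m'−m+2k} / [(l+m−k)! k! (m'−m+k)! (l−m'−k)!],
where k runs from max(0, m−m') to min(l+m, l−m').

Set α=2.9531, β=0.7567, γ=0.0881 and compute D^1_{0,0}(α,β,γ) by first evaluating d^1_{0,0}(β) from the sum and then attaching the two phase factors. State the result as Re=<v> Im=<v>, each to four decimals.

Split into d^1_{0,0}(β=0.7567) × two z-phases.
With c≡cos(β/2)=0.929275 and s≡sin(β/2)=0.369388, N=[1·1·1·1]^{1/2}=1.000000
The bounds max(0,m−m')=0 and min(l+m,l−m')=1 give 2 terms
  k=0: (−1)^0·1.0000/(1)·0.9293^2·0.3694^0 = +0.863553
  k=1: (−1)^1·1.0000/(1)·0.9293^0·0.3694^2 = -0.136447
d^1_{0,0}(0.7567) = +0.863553 -0.136447 = +0.727106
D = (+1.000000+0.000000i)·(+0.727106)·(+1.000000+0.000000i) = +0.727106+0.000000i

Re=0.7271 Im=0.0000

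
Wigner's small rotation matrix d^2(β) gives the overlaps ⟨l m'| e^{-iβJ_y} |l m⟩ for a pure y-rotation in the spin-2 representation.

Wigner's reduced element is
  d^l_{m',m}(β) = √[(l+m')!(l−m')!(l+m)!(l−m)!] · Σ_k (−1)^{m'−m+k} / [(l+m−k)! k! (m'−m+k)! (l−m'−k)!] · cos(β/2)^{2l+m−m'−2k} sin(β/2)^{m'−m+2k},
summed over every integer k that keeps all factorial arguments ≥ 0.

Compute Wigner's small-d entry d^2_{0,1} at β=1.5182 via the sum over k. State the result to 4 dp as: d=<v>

d=0.0643

d^2_{0,1}(β=1.5182) via Wigner's sum:
With c≡cos(β/2)=0.725456 and s≡sin(β/2)=0.688269, N=[2·2·6·1]^{1/2}=4.898979
Admissible k: 1..2 (factorial args all ≥0)
  k=1: (−1)^0·4.8990/(2)·0.7255^3·0.6883^1 = +0.643675
  k=2: (−1)^1·4.8990/(2)·0.7255^1·0.6883^3 = -0.579376
d^2_{0,1}(1.5182) = +0.643675 -0.579376 = +0.064298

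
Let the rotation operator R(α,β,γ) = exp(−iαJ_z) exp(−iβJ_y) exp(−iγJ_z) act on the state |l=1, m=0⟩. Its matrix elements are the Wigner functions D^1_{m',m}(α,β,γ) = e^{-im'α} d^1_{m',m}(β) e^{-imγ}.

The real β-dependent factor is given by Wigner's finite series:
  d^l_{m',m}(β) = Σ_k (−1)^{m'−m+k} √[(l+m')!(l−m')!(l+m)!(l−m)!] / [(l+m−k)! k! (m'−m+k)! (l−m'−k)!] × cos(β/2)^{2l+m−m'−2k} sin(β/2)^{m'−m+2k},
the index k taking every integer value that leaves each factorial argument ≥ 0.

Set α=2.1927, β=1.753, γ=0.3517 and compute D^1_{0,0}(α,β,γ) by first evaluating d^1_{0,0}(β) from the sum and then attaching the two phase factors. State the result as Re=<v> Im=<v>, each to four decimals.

Re=-0.1812 Im=0.0000

First d^1_{0,0}(β=1.753), then the phase factors e^{-i(0)α} and e^{-i(0)γ}:
c=cos(1.753/2)=0.639845, s=sin(1.753/2)=0.768504; N=√[1·1·1·1]=1.000000
The bounds max(0,m−m')=0 and min(l+m,l−m')=1 give 2 terms
  k=0: (−1)^0·1.0000/(1)·0.6398^2·0.7685^0 = +0.409401
  k=1: (−1)^1·1.0000/(1)·0.6398^0·0.7685^2 = -0.590599
d^1_{0,0}(1.753) = +0.409401 -0.590599 = -0.181197
D = (+1.000000+0.000000i)·(-0.181197)·(+1.000000+0.000000i) = -0.181197+0.000000i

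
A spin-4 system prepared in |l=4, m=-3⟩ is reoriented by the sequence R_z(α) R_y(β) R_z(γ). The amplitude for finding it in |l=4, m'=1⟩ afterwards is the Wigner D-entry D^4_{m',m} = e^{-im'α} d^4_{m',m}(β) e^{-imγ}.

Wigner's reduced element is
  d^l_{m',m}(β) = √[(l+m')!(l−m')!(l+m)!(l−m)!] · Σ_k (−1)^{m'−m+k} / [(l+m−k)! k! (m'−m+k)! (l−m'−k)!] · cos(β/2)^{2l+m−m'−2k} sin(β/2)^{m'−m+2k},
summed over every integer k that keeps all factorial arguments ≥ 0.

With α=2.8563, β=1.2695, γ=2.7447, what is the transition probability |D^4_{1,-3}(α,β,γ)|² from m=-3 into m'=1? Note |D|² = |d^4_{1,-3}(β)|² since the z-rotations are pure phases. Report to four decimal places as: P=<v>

Split into d^4_{1,-3}(β=1.2695) × two z-phases.
With c≡cos(β/2)=0.805220 and s≡sin(β/2)=0.592976, N=[120·6·1·5040]^{1/2}=1904.940944
The bounds max(0,m−m')=0 and min(l+m,l−m')=1 give 2 terms
  k=0: (−1)^4·1904.9409/(144)·0.8052^4·0.5930^4 = +0.687585
  k=1: (−1)^5·1904.9409/(240)·0.8052^2·0.5930^6 = -0.223729
d^4_{1,-3}(1.2695) = +0.687585 -0.223729 = +0.463855
|D^4_{1,-3}|² = |d^4_{1,-3}(β)|² = (+0.463855)² = 0.215162 (the z-rotation phases have unit modulus)

P=0.2152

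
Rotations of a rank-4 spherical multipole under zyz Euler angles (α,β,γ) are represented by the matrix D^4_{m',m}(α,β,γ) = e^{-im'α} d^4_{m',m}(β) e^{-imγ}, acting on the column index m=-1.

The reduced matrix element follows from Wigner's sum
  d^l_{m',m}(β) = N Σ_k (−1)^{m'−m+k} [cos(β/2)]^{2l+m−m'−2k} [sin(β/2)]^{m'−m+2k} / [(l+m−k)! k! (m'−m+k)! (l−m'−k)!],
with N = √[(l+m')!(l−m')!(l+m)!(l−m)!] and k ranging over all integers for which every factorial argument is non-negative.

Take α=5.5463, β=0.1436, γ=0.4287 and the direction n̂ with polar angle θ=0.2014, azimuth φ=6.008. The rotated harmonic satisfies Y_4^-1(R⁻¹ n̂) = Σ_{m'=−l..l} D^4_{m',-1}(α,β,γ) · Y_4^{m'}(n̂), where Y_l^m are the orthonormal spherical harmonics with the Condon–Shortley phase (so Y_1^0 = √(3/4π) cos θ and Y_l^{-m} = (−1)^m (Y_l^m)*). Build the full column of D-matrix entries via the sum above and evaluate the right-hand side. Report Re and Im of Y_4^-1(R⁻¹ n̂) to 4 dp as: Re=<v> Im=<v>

Re=0.1310 Im=-0.1216

Need the full column D^4_{m',-1} for m'=−4..4 at α=5.5463, β=0.1436, γ=0.4287.
cos(β/2)=0.997423, sin(β/2)=0.071738
d^4_{-4,-1}: single k=3 term ⇒ +0.002727;  D = -0.002215-0.001591i
d^4_{-3,-1}: k∈[2..3] ⇒ +0.040221 -0.000347 = +0.039874;  D = -0.008357-0.038988i
d^4_{-2,-1}: k∈[1..3] ⇒ +0.298913 -0.007731 +0.000027 = +0.291208;  D = +0.146140-0.251883i
d^4_{-1,-1}: k∈[0..3] ⇒ +0.979573 -0.076010 +0.000786 -0.000001 = +0.904348;  D = +0.861740-0.274316i
d^4_{0,-1}: k∈[0..3] ⇒ -0.315082 +0.009780 -0.000051 +0.000000 = -0.305353;  D = -0.277721-0.126932i
d^4_{1,-1}: k∈[0..3] ⇒ +0.050673 -0.000786 +0.000002 -0.000000 = +0.049889;  D = +0.019667+0.045849i
d^4_{2,-1}: k∈[0..2] ⇒ -0.005154 +0.000040 -0.000000 = -0.005114;  D = +0.001665-0.004836i
d^4_{3,-1}: k∈[0..1] ⇒ +0.000347 -0.000001 = +0.000346;  D = -0.000303+0.000166i
d^4_{4,-1}: single k=0 term ⇒ -0.000014;  D = +0.000014+0.000003i
Y_4^{m'}(θ=0.2014,φ=6.008) and Σ D·Y over m':
  (-0.0022-0.0016i)·(+0.0003+0.0006i)  (-0.0084-0.0390i)·(+0.0067+0.0072i)  (+0.1461-0.2519i)·(+0.0653+0.0400i)  (+0.8617-0.2743i)·(+0.3319+0.0937i)  (-0.2777-0.1269i)·(+0.6829+0.0000i)  (+0.0197+0.0458i)·(-0.3319+0.0937i)  (+0.0017-0.0048i)·(+0.0653-0.0400i)  (-0.0003+0.0002i)·(-0.0067+0.0072i)  (+0.0000+0.0000i)·(+0.0003-0.0006i)
Y_4^-1(R⁻¹ n̂) = +0.131050-0.121641i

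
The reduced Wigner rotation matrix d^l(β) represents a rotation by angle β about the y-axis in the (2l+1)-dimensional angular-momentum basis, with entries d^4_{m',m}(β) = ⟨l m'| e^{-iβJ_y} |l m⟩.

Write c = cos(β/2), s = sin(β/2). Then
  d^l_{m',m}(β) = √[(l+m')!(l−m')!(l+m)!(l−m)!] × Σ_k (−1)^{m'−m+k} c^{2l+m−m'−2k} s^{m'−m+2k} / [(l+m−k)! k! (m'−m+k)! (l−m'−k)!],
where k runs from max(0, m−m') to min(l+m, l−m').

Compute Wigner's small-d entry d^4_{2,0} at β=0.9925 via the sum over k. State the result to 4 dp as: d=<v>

d^4_{2,0}(β=0.9925) via Wigner's sum:
Half-angle: c=0.879374, s=0.476131. N=√(720·2·24·24)=910.735966
The bounds max(0,m−m')=0 and min(l+m,l−m')=2 give 3 terms
  k=0: (−1)^2·910.7360/(96)·0.8794^6·0.4761^2 = +0.994528
  k=1: (−1)^3·910.7360/(36)·0.8794^4·0.4761^4 = -0.777484
  k=2: (−1)^4·910.7360/(96)·0.8794^2·0.4761^6 = +0.085473
d^4_{2,0}(0.9925) = +0.994528 -0.777484 +0.085473 = +0.302517

d=0.3025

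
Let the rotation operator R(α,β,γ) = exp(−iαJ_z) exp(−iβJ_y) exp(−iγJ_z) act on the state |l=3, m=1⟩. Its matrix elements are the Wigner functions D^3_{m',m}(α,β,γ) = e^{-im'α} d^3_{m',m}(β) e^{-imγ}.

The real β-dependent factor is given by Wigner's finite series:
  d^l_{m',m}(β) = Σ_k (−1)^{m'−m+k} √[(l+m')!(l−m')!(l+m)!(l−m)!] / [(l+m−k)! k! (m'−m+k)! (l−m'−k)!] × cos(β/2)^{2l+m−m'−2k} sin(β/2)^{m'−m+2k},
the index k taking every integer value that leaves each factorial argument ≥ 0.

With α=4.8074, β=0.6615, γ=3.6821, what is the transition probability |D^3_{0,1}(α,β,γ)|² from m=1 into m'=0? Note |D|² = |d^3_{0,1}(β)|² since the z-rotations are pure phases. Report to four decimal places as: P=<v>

P=0.3160

D^3_{0,1}(4.8074,0.6615,3.6821) = e^{-i·0·4.8074}·d^3_{0,1}(0.6615)·e^{-i·1·3.6821}. Compute d first:
Half-angle: c=0.945799, s=0.324752. N=√(6·6·24·2)=41.569219
k∈{1,2,3} keeps every argument non-negative
  k=1: (−1)^0·41.5692/(12)·0.9458^5·0.3248^1 = +0.851407
  k=2: (−1)^1·41.5692/(4)·0.9458^3·0.3248^3 = -0.301138
  k=3: (−1)^2·41.5692/(12)·0.9458^1·0.3248^5 = +0.011835
d^3_{0,1}(0.6615) = +0.851407 -0.301138 +0.011835 = +0.562104
|D^3_{0,1}|² = |d^3_{0,1}(β)|² = (+0.562104)² = 0.315961 (the z-rotation phases have unit modulus)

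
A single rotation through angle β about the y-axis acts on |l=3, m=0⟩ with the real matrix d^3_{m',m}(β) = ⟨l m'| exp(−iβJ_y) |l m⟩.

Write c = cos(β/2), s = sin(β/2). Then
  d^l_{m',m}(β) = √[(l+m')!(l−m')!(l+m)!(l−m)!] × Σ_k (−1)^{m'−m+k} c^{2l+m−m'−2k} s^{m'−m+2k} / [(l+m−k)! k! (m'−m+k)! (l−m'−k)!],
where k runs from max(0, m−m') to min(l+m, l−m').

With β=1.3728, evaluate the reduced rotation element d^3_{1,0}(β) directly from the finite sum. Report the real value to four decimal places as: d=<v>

d^3_{1,0}(β=1.3728) via Wigner's sum:
c=cos(1.3728/2)=0.773533, s=sin(1.3728/2)=0.633757; N=√[24·2·6·6]=41.569219
The bounds max(0,m−m')=0 and min(l+m,l−m')=2 give 3 terms
  k=0: (−1)^1·41.5692/(12)·0.7735^5·0.6338^1 = -0.608003
  k=1: (−1)^2·41.5692/(4)·0.7735^3·0.6338^3 = +1.224377
  k=2: (−1)^3·41.5692/(12)·0.7735^1·0.6338^5 = -0.273957
d^3_{1,0}(1.3728) = -0.608003 +1.224377 -0.273957 = +0.342417

d=0.3424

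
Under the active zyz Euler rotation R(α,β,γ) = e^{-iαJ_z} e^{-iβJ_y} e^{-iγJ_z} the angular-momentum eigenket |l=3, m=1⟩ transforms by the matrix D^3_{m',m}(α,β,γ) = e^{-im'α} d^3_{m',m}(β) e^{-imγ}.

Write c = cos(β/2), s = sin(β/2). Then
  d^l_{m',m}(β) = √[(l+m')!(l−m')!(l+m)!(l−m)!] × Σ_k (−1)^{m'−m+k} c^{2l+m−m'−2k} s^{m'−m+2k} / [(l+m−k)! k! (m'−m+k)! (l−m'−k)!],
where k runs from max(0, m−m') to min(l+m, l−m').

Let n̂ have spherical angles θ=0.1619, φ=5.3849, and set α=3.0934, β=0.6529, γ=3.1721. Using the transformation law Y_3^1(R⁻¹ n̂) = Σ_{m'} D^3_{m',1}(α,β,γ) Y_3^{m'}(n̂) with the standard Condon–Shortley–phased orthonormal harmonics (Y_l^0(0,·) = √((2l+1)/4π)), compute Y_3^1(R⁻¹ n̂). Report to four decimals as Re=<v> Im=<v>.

Need the full column D^3_{m',1} for m'=−3..3 at α=3.0934, β=0.6529, γ=3.1721.
cos(β/2)=0.947187, sin(β/2)=0.320683
d^3_{-3,1}: single k=4 term ⇒ +0.036747;  D = +0.036185-0.006401i
d^3_{-2,1}: k∈[3..4] ⇒ +0.177240 -0.010158 = +0.167082;  D = -0.165739+0.021145i
d^3_{-1,1}: k∈[2..4] ⇒ +0.496643 -0.075904 +0.001088 = +0.421827;  D = +0.420521-0.033164i
d^3_{0,1}: k∈[1..3] ⇒ +0.846923 -0.291236 +0.011128 = +0.566815;  D = -0.566551+0.017289i
d^3_{1,1}: k∈[0..2] ⇒ +0.722127 -0.662191 +0.056928 = +0.116864;  D = +0.116846+0.002067i
d^3_{2,1}: k∈[0..1] ⇒ -0.773131 +0.177240 = -0.595891;  D = +0.594598+0.039228i
d^3_{3,1}: single k=0 term ⇒ +0.320582;  D = +0.318498+0.036490i
Y_3^{m'}(θ=0.1619,φ=5.3849) and Σ D·Y over m':
  (+0.0362-0.0064i)·(-0.0016+0.0008i)  (-0.1657+0.0211i)·(-0.0059+0.0255i)  (+0.4205-0.0332i)·(+0.1256+0.1577i)  (-0.5666+0.0173i)·(+0.6887+0.0000i)  (+0.1168+0.0021i)·(-0.1256+0.1577i)  (+0.5946+0.0392i)·(-0.0059-0.0255i)  (+0.3185+0.0365i)·(+0.0016+0.0008i)
Y_3^1(R⁻¹ n̂) = -0.348797+0.072793i

Re=-0.3488 Im=0.0728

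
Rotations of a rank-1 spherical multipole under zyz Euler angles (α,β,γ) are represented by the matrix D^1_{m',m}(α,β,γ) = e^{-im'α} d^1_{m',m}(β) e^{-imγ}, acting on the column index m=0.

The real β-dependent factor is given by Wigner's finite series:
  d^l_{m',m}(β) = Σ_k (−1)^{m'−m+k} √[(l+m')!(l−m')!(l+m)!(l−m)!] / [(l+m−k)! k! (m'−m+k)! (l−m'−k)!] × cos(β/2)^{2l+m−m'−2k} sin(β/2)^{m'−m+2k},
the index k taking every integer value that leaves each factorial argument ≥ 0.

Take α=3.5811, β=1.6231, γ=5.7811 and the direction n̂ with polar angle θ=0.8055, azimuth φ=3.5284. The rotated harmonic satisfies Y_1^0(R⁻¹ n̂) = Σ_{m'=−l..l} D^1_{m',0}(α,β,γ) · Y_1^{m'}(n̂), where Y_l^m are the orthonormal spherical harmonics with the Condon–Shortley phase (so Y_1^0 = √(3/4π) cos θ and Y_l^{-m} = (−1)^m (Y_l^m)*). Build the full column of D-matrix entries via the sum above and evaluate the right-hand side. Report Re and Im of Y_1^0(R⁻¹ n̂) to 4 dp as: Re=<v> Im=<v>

Need the full column D^1_{m',0} for m'=−1..1 at α=3.5811, β=1.6231, γ=5.7811.
cos(β/2)=0.688375, sin(β/2)=0.725355
d^1_{-1,0}: single k=1 term ⇒ +0.706140;  D = -0.639029-0.300458i
d^1_{0,0}: k∈[0..1] ⇒ +0.473860 -0.526140 = -0.052280;  D = -0.052280+0.000000i
d^1_{1,0}: single k=0 term ⇒ -0.706140;  D = +0.639029-0.300458i
Y_1^{m'}(θ=0.8055,φ=3.5284) and Σ D·Y over m':
  (-0.6390-0.3005i)·(-0.2308+0.0940i)  (-0.0523+0.0000i)·(+0.3385+0.0000i)  (+0.6390-0.3005i)·(+0.2308+0.0940i)
Y_1^0(R⁻¹ n̂) = +0.333703+0.000000i

Re=0.3337 Im=0.0000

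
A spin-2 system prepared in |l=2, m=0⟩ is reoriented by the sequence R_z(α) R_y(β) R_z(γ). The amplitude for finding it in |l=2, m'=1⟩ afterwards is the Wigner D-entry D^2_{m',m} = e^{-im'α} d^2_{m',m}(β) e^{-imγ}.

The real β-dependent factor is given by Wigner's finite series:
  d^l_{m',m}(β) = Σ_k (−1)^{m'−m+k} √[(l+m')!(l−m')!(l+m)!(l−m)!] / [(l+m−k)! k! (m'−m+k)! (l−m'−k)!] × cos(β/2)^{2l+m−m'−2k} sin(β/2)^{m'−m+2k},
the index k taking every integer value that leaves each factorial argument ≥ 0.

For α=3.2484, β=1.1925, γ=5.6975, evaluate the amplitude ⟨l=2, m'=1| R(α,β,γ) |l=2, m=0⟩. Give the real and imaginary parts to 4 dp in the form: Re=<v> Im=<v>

Split into d^2_{1,0}(β=1.1925) × two z-phases.
c=cos(1.1925/2)=0.827447, s=sin(1.1925/2)=0.561544; N=√[6·1·2·2]=4.898979
k: max(0,(0)−(1))=0 … min(2+(0),2−(1))=1
  k=0: (−1)^1·4.8990/(2)·0.8274^3·0.5615^1 = -0.779256
  k=1: (−1)^2·4.8990/(2)·0.8274^1·0.5615^3 = +0.358894
d^2_{1,0}(1.1925) = -0.779256 +0.358894 = -0.420362
D = (-0.994302+0.106604i)·(-0.420362)·(+1.000000+0.000000i) = +0.417966-0.044812i

Re=0.4180 Im=-0.0448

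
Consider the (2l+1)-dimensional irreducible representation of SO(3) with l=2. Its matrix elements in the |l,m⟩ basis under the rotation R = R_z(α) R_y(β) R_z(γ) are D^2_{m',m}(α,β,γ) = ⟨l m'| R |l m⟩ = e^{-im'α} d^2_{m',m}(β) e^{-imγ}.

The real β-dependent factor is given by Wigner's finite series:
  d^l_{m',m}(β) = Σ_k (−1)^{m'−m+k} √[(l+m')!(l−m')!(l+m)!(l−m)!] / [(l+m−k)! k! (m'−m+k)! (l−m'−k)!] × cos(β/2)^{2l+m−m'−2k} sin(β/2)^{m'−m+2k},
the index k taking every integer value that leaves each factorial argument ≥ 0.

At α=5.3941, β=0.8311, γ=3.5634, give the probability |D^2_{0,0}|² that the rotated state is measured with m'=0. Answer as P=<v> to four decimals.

P=0.0330

First d^2_{0,0}(β=0.8311), then the phase factors e^{-i(0)α} and e^{-i(0)γ}:
Half-angle: c=0.914894, s=0.403693. N=√(2·2·2·2)=4.000000
Admissible k: 0..2 (factorial args all ≥0)
  k=0: (−1)^0·4.0000/(4)·0.9149^4·0.4037^0 = +0.700622
  k=1: (−1)^1·4.0000/(1)·0.9149^2·0.4037^2 = -0.545638
  k=2: (−1)^2·4.0000/(4)·0.9149^0·0.4037^4 = +0.026559
d^2_{0,0}(0.8311) = +0.700622 -0.545638 +0.026559 = +0.181543
|D^2_{0,0}|² = |d^2_{0,0}(β)|² = (+0.181543)² = 0.032958 (the z-rotation phases have unit modulus)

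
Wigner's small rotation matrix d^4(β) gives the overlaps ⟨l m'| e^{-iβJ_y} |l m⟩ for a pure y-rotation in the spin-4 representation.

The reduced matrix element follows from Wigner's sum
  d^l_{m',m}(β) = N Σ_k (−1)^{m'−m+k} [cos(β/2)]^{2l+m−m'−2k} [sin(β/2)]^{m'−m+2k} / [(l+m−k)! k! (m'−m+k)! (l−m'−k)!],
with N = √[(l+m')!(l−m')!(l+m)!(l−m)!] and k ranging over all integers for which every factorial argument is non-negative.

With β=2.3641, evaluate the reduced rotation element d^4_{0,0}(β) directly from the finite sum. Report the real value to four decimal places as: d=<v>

d=-0.4010

d^4_{0,0}(β=2.3641) via Wigner's sum:
With c≡cos(β/2)=0.379029 and s≡sin(β/2)=0.925385, N=[24·24·24·24]^{1/2}=576.000000
k∈{0,1,2,3,4} keeps every argument non-negative
  k=0: (−1)^0·576.0000/(576)·0.3790^8·0.9254^0 = +0.000426
  k=1: (−1)^1·576.0000/(36)·0.3790^6·0.9254^2 = -0.040625
  k=2: (−1)^2·576.0000/(16)·0.3790^4·0.9254^4 = +0.544854
  k=3: (−1)^3·576.0000/(36)·0.3790^2·0.9254^6 = -1.443439
  k=4: (−1)^4·576.0000/(576)·0.3790^0·0.9254^8 = +0.537749
d^4_{0,0}(2.3641) = +0.000426 -0.040625 +0.544854 -1.443439 +0.537749 = -0.401036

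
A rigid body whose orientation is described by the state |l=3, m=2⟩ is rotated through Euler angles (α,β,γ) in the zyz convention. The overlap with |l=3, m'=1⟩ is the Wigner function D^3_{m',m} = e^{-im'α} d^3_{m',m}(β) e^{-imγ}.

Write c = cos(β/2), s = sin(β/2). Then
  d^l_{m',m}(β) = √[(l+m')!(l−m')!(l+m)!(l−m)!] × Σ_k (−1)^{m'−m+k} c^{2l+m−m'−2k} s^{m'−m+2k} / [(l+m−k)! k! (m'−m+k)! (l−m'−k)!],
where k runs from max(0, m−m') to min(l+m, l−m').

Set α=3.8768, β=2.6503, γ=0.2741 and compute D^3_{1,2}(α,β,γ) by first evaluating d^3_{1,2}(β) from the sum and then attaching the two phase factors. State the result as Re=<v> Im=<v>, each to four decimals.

Re=0.0228 Im=-0.0771

Split into d^3_{1,2}(β=2.6503) × two z-phases.
Half-angle: c=0.243183, s=0.969980. N=√(24·2·120·1)=75.894664
The bounds max(0,m−m')=1 and min(l+m,l−m')=2 give 2 terms
  k=1: (−1)^0·75.8947/(24)·0.2432^5·0.9700^1 = +0.002609
  k=2: (−1)^1·75.8947/(12)·0.2432^3·0.9700^3 = -0.083008
d^3_{1,2}(2.6503) = +0.002609 -0.083008 = -0.080399
Phases: e^{-i·(1)·3.8768}=-0.741692+0.670741i, e^{-i·(2)·0.2741}=+0.853464-0.521152i ⇒ D=+0.022789-0.077102i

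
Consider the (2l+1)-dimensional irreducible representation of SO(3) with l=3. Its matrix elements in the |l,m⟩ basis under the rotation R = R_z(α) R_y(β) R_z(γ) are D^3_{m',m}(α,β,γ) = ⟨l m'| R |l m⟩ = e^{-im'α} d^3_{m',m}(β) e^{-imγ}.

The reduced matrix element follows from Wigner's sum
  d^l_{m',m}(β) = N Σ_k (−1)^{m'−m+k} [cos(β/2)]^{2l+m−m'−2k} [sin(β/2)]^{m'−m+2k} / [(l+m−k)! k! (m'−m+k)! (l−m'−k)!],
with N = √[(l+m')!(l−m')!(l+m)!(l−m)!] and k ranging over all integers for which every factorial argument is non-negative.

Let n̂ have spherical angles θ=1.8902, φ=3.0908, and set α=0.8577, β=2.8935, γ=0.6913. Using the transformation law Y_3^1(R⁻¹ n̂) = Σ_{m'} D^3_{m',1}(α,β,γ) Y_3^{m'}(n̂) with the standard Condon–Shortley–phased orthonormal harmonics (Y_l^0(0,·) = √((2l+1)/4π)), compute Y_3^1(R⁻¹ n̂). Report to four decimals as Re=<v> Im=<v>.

Need the full column D^3_{m',1} for m'=−3..3 at α=0.8577, β=2.8935, γ=0.6913.
cos(β/2)=0.123728, sin(β/2)=0.992316
d^3_{-3,1}: single k=4 term ⇒ +0.057489;  D = -0.017592+0.054731i
d^3_{-2,1}: k∈[3..4] ⇒ +0.011705 -0.376461 = -0.364755;  D = -0.189625-0.311591i
d^3_{-1,1}: k∈[2..4] ⇒ +0.001385 -0.118749 +0.954773 = +0.837409;  D = +0.825842+0.138703i
d^3_{0,1}: k∈[1..3] ⇒ +0.000100 -0.019234 +0.412392 = +0.393258;  D = +0.302973-0.250717i
d^3_{1,1}: k∈[0..2] ⇒ +0.000004 -0.001846 +0.089062 = +0.087219;  D = +0.001901-0.087198i
d^3_{2,1}: k∈[0..1] ⇒ -0.000091 +0.011705 = +0.011614;  D = -0.008617-0.007788i
d^3_{3,1}: single k=0 term ⇒ +0.000894;  D = -0.000887+0.000109i
Y_3^{m'}(θ=1.8902,φ=3.0908) and Σ D·Y over m':
  (-0.0176+0.0547i)·(-0.3529-0.0542i)  (-0.1896-0.3116i)·(-0.2878-0.0293i)  (+0.8258+0.1387i)·(+0.1554+0.0079i)  (+0.3030-0.2507i)·(+0.2938+0.0000i)  (+0.0019-0.0872i)·(-0.1554+0.0079i)  (-0.0086-0.0078i)·(-0.2878+0.0293i)  (-0.0009+0.0001i)·(+0.3529-0.0542i)
Y_3^1(R⁻¹ n̂) = +0.273617+0.046926i

Re=0.2736 Im=0.0469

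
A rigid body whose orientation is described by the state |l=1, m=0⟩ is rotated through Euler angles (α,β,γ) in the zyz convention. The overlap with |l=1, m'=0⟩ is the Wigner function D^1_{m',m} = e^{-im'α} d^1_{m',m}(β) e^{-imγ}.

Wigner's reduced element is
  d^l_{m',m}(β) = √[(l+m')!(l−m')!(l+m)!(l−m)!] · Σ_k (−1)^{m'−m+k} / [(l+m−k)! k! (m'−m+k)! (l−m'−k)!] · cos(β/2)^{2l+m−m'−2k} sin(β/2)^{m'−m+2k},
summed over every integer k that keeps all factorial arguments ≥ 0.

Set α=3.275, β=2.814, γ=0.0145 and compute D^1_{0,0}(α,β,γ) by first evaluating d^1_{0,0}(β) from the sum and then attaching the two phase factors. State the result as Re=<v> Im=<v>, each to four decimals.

D^1_{0,0}(3.275,2.814,0.0145) = e^{-i·0·3.275}·d^1_{0,0}(2.814)·e^{-i·0·0.0145}. Compute d first:
With c≡cos(β/2)=0.163065 and s≡sin(β/2)=0.986615, N=[1·1·1·1]^{1/2}=1.000000
Admissible k: 0..1 (factorial args all ≥0)
  k=0: (−1)^0·1.0000/(1)·0.1631^2·0.9866^0 = +0.026590
  k=1: (−1)^1·1.0000/(1)·0.1631^0·0.9866^2 = -0.973410
d^1_{0,0}(2.814) = +0.026590 -0.973410 = -0.946820
Phases: e^{-i·(0)·3.275}=+1.000000+0.000000i, e^{-i·(0)·0.0145}=+1.000000+0.000000i ⇒ D=-0.946820+0.000000i

Re=-0.9468 Im=0.0000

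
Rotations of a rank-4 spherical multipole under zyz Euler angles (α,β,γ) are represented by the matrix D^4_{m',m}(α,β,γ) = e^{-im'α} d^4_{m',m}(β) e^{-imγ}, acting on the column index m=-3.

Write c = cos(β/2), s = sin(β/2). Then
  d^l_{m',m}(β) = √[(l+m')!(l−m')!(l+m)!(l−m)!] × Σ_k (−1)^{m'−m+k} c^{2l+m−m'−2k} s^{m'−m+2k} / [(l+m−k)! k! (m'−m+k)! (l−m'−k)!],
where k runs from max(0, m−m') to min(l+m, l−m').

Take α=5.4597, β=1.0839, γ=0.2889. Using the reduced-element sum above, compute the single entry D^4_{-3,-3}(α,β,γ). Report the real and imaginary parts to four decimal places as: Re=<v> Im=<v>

Re=0.0147 Im=0.4459

First d^4_{-3,-3}(β=1.0839), then the phase factors e^{-i(-3)α} and e^{-i(-3)γ}:
Half-angle: c=0.856704, s=0.515808. N=√(1·5040·1·5040)=5040.000000
Admissible k: 0..1 (factorial args all ≥0)
  k=0: (−1)^0·5040.0000/(5040)·0.8567^8·0.5158^0 = +0.290167
  k=1: (−1)^1·5040.0000/(720)·0.8567^6·0.5158^2 = -0.736308
d^4_{-3,-3}(1.0839) = +0.290167 -0.736308 = -0.446141
D = (-0.783115-0.621877i)·(-0.446141)·(+0.647345+0.762197i) = +0.014702+0.445899i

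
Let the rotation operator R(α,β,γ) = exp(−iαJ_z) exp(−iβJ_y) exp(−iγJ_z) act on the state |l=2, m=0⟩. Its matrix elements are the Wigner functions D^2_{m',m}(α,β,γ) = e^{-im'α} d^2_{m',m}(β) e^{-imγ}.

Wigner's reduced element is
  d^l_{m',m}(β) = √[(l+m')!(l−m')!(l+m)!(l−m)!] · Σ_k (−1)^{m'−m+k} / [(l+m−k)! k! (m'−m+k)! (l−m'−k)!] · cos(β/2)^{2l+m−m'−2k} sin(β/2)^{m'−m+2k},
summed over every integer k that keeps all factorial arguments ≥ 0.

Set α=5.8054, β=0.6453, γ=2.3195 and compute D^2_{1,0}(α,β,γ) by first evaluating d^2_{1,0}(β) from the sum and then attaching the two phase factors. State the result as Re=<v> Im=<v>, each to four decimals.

Re=-0.5226 Im=-0.2706

D^2_{1,0}(5.8054,0.6453,2.3195) = e^{-i·1·5.8054}·d^2_{1,0}(0.6453)·e^{-i·0·2.3195}. Compute d first:
With c≡cos(β/2)=0.948398 and s≡sin(β/2)=0.317081, N=[6·1·2·2]^{1/2}=4.898979
Admissible k: 0..1 (factorial args all ≥0)
  k=0: (−1)^1·4.8990/(2)·0.9484^3·0.3171^1 = -0.662549
  k=1: (−1)^2·4.8990/(2)·0.9484^1·0.3171^3 = +0.074059
d^2_{1,0}(0.6453) = -0.662549 +0.074059 = -0.588491
Attach z-rotation phases: D = e^{-i(1)(5.8054)}·(-0.588491)·e^{-i(0)(2.3195)} = -0.522589-0.270596i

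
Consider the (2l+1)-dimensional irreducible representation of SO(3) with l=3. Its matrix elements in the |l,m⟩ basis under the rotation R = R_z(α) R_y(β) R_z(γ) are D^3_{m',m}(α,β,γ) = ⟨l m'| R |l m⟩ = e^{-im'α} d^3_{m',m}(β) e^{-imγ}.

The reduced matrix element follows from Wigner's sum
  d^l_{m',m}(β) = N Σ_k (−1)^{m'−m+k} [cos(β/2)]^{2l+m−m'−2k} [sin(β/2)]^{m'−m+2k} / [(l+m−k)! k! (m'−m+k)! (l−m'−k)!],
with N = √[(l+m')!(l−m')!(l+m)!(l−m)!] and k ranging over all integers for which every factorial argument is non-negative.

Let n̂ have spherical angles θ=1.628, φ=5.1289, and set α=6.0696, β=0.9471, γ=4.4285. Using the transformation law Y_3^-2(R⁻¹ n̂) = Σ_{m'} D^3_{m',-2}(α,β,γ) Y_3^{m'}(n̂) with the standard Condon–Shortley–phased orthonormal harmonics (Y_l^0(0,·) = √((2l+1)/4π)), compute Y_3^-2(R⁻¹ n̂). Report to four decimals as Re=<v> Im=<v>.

Re=0.0372 Im=-0.3624

Need the full column D^3_{m',-2} for m'=−3..3 at α=6.0696, β=0.9471, γ=4.4285.
cos(β/2)=0.889955, sin(β/2)=0.456048
d^3_{-3,-2}: single k=1 term ⇒ +0.623630;  D = -0.221009+0.583154i
d^3_{-2,-2}: k∈[0..1] ⇒ +0.496830 -0.652325 = -0.155495;  D = +0.084674-0.130418i
d^3_{-1,-2}: k∈[0..1] ⇒ -0.805102 +0.422831 = -0.382271;  D = +0.271395-0.269214i
d^3_{0,-2}: k∈[0..1] ⇒ +0.714586 -0.187647 = +0.526940;  D = -0.444262+0.283367i
d^3_{1,-2}: k∈[0..1] ⇒ -0.422831 +0.055517 = -0.367315;  D = +0.344514-0.127397i
d^3_{2,-2}: k∈[0..1] ⇒ +0.171297 -0.008996 = +0.162301;  D = -0.160699+0.022746i
d^3_{3,-2}: single k=0 term ⇒ -0.043003;  D = +0.042889+0.003135i
Y_3^{m'}(θ=1.628,φ=5.1289) and Σ D·Y over m':
  (-0.2210+0.5832i)·(-0.3939-0.1311i)  (+0.0847-0.1304i)·(+0.0392-0.0431i)  (+0.2714-0.2692i)·(-0.1284-0.2902i)  (-0.4443+0.2834i)·(+0.0637+0.0000i)  (+0.3445-0.1274i)·(+0.1284-0.2902i)  (-0.1607+0.0227i)·(+0.0392+0.0431i)  (+0.0429+0.0031i)·(+0.3939-0.1311i)
Y_3^-2(R⁻¹ n̂) = +0.037237-0.362448i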